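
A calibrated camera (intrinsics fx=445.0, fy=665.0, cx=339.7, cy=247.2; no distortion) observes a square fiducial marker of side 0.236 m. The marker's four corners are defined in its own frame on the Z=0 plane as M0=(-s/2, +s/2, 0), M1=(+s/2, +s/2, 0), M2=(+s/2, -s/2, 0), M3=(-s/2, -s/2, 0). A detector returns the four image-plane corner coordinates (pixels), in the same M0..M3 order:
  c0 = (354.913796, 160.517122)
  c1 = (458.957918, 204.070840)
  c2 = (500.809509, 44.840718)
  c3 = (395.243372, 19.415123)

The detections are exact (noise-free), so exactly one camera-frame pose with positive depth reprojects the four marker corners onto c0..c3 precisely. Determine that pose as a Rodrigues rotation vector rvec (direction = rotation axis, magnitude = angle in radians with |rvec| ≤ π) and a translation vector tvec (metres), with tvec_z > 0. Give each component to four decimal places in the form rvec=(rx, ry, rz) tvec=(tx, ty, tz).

rvec=(-0.2094, 0.4391, 0.3654) tvec=(0.1783, -0.1992, 0.9323)

Intrinsics K: fx=445.0, fy=665.0, cx=339.7, cy=247.2
Marker side s = 0.236 m; corners in marker frame (Z=0):
  M0 = (-0.1180, +0.1180, 0)
  M1 = (+0.1180, +0.1180, 0)
  M2 = (+0.1180, -0.1180, 0)
  M3 = (-0.1180, -0.1180, 0)
Detected image corners:
  c0 = (354.913796, 160.517122) px
  c1 = (458.957918, 204.070840) px
  c2 = (500.809509, 44.840718) px
  c3 = (395.243372, 19.415123) px
Planar DLT: solve 8×8 A·h = b for H (H[2,2]=1):
  H  [+237.99120 -228.44725 +424.80843]
  H  [+93.86363 +620.43839 +105.09973]
  H  [-0.48224 -0.12753 +1.00000]
B = K⁻¹H; ‖b₁‖=1.072618, ‖b₂‖=1.072618; λ = 2/(‖b₁‖+‖b₂‖) = 0.932299, sign → tz>0 ⇒ λ=+0.932299
r₁ = λ·B[:,0] = (+0.84181,+0.29872,-0.44959); r₂ = λ·B[:,1] = (-0.38784,+0.91402,-0.11890)
r₃ = r₁×r₂ = (+0.37542,+0.27446,+0.88529); SVD([r₁ r₂ r₃]) → R = UVᵀ:
  R  [+0.84181 -0.38784 +0.37542]
  R  [+0.29872 +0.91402 +0.27446]
  R  [-0.44959 -0.11890 +0.88529]
t = (+0.17831, -0.19922, +0.93230) m
tr R = 2.641118; θ = arccos((tr R − 1)/2) = 0.608408 rad = 34.859°
axis k = ((R−Rᵀ)₃₂, (R−Rᵀ)₁₃, (R−Rᵀ)₂₁) / (2 sinθ) = (-0.344109, +0.721711, +0.600602)
rvec = θ·k = (-0.209359, +0.439095, +0.365411)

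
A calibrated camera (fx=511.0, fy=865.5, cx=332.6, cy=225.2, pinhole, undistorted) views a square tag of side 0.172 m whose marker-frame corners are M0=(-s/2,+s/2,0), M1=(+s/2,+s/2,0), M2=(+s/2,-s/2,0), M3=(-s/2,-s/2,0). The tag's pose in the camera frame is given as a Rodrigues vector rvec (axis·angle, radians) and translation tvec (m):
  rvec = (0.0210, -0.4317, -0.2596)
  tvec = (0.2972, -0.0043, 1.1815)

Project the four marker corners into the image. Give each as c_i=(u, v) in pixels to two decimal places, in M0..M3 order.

c0=(440.28, 300.75) c1=(496.99, 265.58) c2=(481.00, 147.10) c3=(422.66, 175.33)

Intrinsics K: fx=511.0, fy=865.5, cx=332.6, cy=225.2
Marker side s = 0.172 m; corners in marker frame (Z=0):
  M0 = (-0.0860, +0.0860, 0)
  M1 = (+0.0860, +0.0860, 0)
  M2 = (+0.0860, -0.0860, 0)
  M3 = (-0.0860, -0.0860, 0)
rvec = (0.0210, -0.4317, -0.2596), |rvec| = θ = 0.50418 rad = 28.887°
Rodrigues: sinθ=0.48309, 1−cosθ=0.12443; R = I + sinθ·[k]× + (1−cosθ)·[k]×²:
    [+0.87579 +0.24430 -0.41631]
    [-0.25318 +0.96680 +0.03474]
    [+0.41097 +0.07498 +0.90856]
t = (0.2972, -0.0043, 1.1815) m
M0: Pc = R·M0+t = (+0.24289, +0.10062, +1.15260); u = 511.0·(+0.24289)/1.15260 + 332.6 = 440.2848, v = 865.5·(+0.10062)/1.15260 + 225.2 = 300.7547
M1: Pc = R·M1+t = (+0.39353, +0.05707, +1.22329); u = 511.0·(+0.39353)/1.22329 + 332.6 = 496.9865, v = 865.5·(+0.05707)/1.22329 + 225.2 = 265.5788
M2: Pc = R·M2+t = (+0.35151, -0.10922, +1.21040); u = 511.0·(+0.35151)/1.21040 + 332.6 = 480.9981, v = 865.5·(-0.10922)/1.21040 + 225.2 = 147.1032
M3: Pc = R·M3+t = (+0.20087, -0.06567, +1.13971); u = 511.0·(+0.20087)/1.13971 + 332.6 = 422.6632, v = 865.5·(-0.06567)/1.13971 + 225.2 = 175.3290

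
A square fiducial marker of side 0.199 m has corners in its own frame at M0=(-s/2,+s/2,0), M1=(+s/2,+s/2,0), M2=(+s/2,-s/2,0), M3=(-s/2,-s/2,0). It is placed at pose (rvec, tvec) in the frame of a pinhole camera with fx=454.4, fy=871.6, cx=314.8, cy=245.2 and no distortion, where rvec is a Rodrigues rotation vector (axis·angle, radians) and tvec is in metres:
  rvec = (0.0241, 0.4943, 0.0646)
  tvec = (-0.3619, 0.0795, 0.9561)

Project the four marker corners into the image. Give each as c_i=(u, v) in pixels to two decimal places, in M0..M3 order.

Intrinsics K: fx=454.4, fy=871.6, cx=314.8, cy=245.2
Marker side s = 0.199 m; corners in marker frame (Z=0):
  M0 = (-0.0995, +0.0995, 0)
  M1 = (+0.0995, +0.0995, 0)
  M2 = (+0.0995, -0.0995, 0)
  M3 = (-0.0995, -0.0995, 0)
rvec = (0.0241, 0.4943, 0.0646), |rvec| = θ = 0.49909 rad = 28.595°
Rodrigues: sinθ=0.47862, 1−cosθ=0.12198; R = I + sinθ·[k]× + (1−cosθ)·[k]×²:
    [+0.87830 -0.05612 +0.47480]
    [+0.06779 +0.99767 -0.00747]
    [-0.47327 +0.03875 +0.88006]
t = (-0.3619, 0.0795, 0.9561) m
M0: Pc = R·M0+t = (-0.45488, +0.17202, +1.00705); u = 454.4·(-0.45488)/1.00705 + 314.8 = 109.5510, v = 871.6·(+0.17202)/1.00705 + 245.2 = 394.0868
M1: Pc = R·M1+t = (-0.28009, +0.18551, +0.91287); u = 454.4·(-0.28009)/0.91287 + 314.8 = 175.3775, v = 871.6·(+0.18551)/0.91287 + 245.2 = 422.3271
M2: Pc = R·M2+t = (-0.26892, -0.01302, +0.90515); u = 454.4·(-0.26892)/0.90515 + 314.8 = 179.7959, v = 871.6·(-0.01302)/0.90515 + 245.2 = 232.6590
M3: Pc = R·M3+t = (-0.44371, -0.02651, +0.99933); u = 454.4·(-0.44371)/0.99933 + 314.8 = 113.0451, v = 871.6·(-0.02651)/0.99933 + 245.2 = 222.0759

c0=(109.55, 394.09) c1=(175.38, 422.33) c2=(179.80, 232.66) c3=(113.05, 222.08)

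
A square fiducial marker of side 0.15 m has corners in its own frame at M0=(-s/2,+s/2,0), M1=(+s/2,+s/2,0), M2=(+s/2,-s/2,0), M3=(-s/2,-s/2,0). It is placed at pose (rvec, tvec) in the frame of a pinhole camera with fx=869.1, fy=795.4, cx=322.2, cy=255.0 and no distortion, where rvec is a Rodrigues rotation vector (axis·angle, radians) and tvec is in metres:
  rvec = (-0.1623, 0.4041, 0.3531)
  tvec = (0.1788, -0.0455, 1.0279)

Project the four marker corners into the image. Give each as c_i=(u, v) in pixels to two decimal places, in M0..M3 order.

Intrinsics K: fx=869.1, fy=795.4, cx=322.2, cy=255.0
Marker side s = 0.15 m; corners in marker frame (Z=0):
  M0 = (-0.0750, +0.0750, 0)
  M1 = (+0.0750, +0.0750, 0)
  M2 = (+0.0750, -0.0750, 0)
  M3 = (-0.0750, -0.0750, 0)
rvec = (-0.1623, 0.4041, 0.3531), |rvec| = θ = 0.56064 rad = 32.122°
Rodrigues: sinθ=0.53173, 1−cosθ=0.15309; R = I + sinθ·[k]× + (1−cosθ)·[k]×²:
    [+0.85974 -0.36683 +0.35535]
    [+0.30295 +0.92645 +0.22342]
    [-0.41117 -0.08444 +0.90764]
t = (0.1788, -0.0455, 1.0279) m
M0: Pc = R·M0+t = (+0.08681, +0.00126, +1.05241); u = 869.1·(+0.08681)/1.05241 + 322.2 = 393.8869, v = 795.4·(+0.00126)/1.05241 + 255.0 = 255.9541
M1: Pc = R·M1+t = (+0.21577, +0.04670, +0.99073); u = 869.1·(+0.21577)/0.99073 + 322.2 = 511.4789, v = 795.4·(+0.04670)/0.99073 + 255.0 = 292.4965
M2: Pc = R·M2+t = (+0.27079, -0.09226, +1.00339); u = 869.1·(+0.27079)/1.00339 + 322.2 = 556.7502, v = 795.4·(-0.09226)/1.00339 + 255.0 = 181.8628
M3: Pc = R·M3+t = (+0.14183, -0.13770, +1.06507); u = 869.1·(+0.14183)/1.06507 + 322.2 = 437.9350, v = 795.4·(-0.13770)/1.06507 + 255.0 = 152.1615

c0=(393.89, 255.95) c1=(511.48, 292.50) c2=(556.75, 181.86) c3=(437.94, 152.16)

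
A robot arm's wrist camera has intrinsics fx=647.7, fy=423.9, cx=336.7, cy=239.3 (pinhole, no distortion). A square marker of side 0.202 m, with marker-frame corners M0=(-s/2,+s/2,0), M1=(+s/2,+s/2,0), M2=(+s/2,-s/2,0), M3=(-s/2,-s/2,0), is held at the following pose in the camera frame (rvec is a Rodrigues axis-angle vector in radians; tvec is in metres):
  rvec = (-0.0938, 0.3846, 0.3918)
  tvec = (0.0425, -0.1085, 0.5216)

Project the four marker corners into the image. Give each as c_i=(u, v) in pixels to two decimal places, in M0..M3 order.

Intrinsics K: fx=647.7, fy=423.9, cx=336.7, cy=239.3
Marker side s = 0.202 m; corners in marker frame (Z=0):
  M0 = (-0.1010, +0.1010, 0)
  M1 = (+0.1010, +0.1010, 0)
  M2 = (+0.1010, -0.1010, 0)
  M3 = (-0.1010, -0.1010, 0)
rvec = (-0.0938, 0.3846, 0.3918), |rvec| = θ = 0.55698 rad = 31.912°
Rodrigues: sinθ=0.52862, 1−cosθ=0.15114; R = I + sinθ·[k]× + (1−cosθ)·[k]×²:
    [+0.85314 -0.38943 +0.34712]
    [+0.35428 +0.92092 +0.16244]
    [-0.38293 -0.01561 +0.92365]
t = (0.0425, -0.1085, 0.5216) m
M0: Pc = R·M0+t = (-0.08300, -0.05127, +0.55870); u = 647.7·(-0.08300)/0.55870 + 336.7 = 240.4780, v = 423.9·(-0.05127)/0.55870 + 239.3 = 200.4010
M1: Pc = R·M1+t = (+0.08934, +0.02030, +0.48135); u = 647.7·(+0.08934)/0.48135 + 336.7 = 456.9089, v = 423.9·(+0.02030)/0.48135 + 239.3 = 257.1732
M2: Pc = R·M2+t = (+0.16800, -0.16573, +0.48450); u = 647.7·(+0.16800)/0.48450 + 336.7 = 561.2890, v = 423.9·(-0.16573)/0.48450 + 239.3 = 94.2983
M3: Pc = R·M3+t = (-0.00434, -0.23730, +0.56185); u = 647.7·(-0.00434)/0.56185 + 336.7 = 331.7026, v = 423.9·(-0.23730)/0.56185 + 239.3 = 60.2680

c0=(240.48, 200.40) c1=(456.91, 257.17) c2=(561.29, 94.30) c3=(331.70, 60.27)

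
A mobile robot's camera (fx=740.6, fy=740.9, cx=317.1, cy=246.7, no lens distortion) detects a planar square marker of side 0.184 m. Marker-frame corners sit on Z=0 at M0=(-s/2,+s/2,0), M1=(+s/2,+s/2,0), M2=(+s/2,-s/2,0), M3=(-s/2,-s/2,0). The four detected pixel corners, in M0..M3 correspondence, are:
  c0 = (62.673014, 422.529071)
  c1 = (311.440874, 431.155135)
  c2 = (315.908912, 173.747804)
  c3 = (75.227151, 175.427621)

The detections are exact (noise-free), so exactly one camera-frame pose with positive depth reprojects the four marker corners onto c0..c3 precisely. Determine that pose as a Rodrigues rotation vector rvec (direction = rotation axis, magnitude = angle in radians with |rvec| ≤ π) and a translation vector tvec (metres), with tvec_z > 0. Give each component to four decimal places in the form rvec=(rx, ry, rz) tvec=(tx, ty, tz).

Intrinsics K: fx=740.6, fy=740.9, cx=317.1, cy=246.7
Marker side s = 0.184 m; corners in marker frame (Z=0):
  M0 = (-0.0920, +0.0920, 0)
  M1 = (+0.0920, +0.0920, 0)
  M2 = (+0.0920, -0.0920, 0)
  M3 = (-0.0920, -0.0920, 0)
Detected image corners:
  c0 = (62.673014, 422.529071) px
  c1 = (311.440874, 431.155135) px
  c2 = (315.908912, 173.747804) px
  c3 = (75.227151, 175.427621) px
Planar DLT: solve 8×8 A·h = b for H (H[2,2]=1):
  H  [+1287.66205 -82.51447 +188.91523]
  H  [-47.60189 +1314.08659 +298.50756]
  H  [-0.21946 -0.18721 +1.00000]
B = K⁻¹H; ‖b₁‖=1.845755, ‖b₂‖=1.845755; λ = 2/(‖b₁‖+‖b₂‖) = 0.541784, sign → tz>0 ⇒ λ=+0.541784
r₁ = λ·B[:,0] = (+0.99289,+0.00478,-0.11890); r₂ = λ·B[:,1] = (-0.01694,+0.99470,-0.10143)
r₃ = r₁×r₂ = (+0.11779,+0.10272,+0.98771); SVD([r₁ r₂ r₃]) → R = UVᵀ:
  R  [+0.99289 -0.01694 +0.11779]
  R  [+0.00478 +0.99470 +0.10272]
  R  [-0.11890 -0.10143 +0.98771]
t = (-0.09377, +0.03788, +0.54178) m
tr R = 2.975306; θ = arccos((tr R − 1)/2) = 0.157306 rad = 9.013°
axis k = ((R−Rᵀ)₃₂, (R−Rᵀ)₁₃, (R−Rᵀ)₂₁) / (2 sinθ) = (-0.651560, +0.755423, +0.069317)
rvec = θ·k = (-0.102494, +0.118832, +0.010904)

rvec=(-0.1025, 0.1188, 0.0109) tvec=(-0.0938, 0.0379, 0.5418)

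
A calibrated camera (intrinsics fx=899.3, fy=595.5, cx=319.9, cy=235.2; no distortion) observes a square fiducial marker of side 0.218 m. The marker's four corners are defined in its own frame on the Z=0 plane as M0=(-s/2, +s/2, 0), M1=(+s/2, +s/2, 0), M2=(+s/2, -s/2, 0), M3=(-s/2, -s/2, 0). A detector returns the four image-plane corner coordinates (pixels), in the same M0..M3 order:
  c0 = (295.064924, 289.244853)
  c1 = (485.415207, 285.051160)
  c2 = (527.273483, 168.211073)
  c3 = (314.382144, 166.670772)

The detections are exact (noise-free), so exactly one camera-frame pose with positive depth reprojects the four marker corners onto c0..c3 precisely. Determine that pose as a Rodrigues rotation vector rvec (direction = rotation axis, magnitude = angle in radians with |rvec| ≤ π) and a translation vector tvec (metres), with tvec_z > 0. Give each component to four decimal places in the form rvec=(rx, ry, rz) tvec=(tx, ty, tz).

rvec=(0.5465, -0.2109, 0.0449) tvec=(0.0906, -0.0068, 0.9340)

Intrinsics K: fx=899.3, fy=595.5, cx=319.9, cy=235.2
Marker side s = 0.218 m; corners in marker frame (Z=0):
  M0 = (-0.1090, +0.1090, 0)
  M1 = (+0.1090, +0.1090, 0)
  M2 = (+0.1090, -0.1090, 0)
  M3 = (-0.1090, -0.1090, 0)
Detected image corners:
  c0 = (295.064924, 289.244853) px
  c1 = (485.415207, 285.051160) px
  c2 = (527.273483, 168.211073) px
  c3 = (314.382144, 166.670772) px
Planar DLT: solve 8×8 A·h = b for H (H[2,2]=1):
  H  [+1013.34822 +80.28240 +407.10296]
  H  [+44.45059 +673.14304 +230.84741]
  H  [+0.22579 +0.54709 +1.00000]
B = K⁻¹H; ‖b₁‖=1.070680, ‖b₂‖=1.070680; λ = 2/(‖b₁‖+‖b₂‖) = 0.933986, sign → tz>0 ⇒ λ=+0.933986
r₁ = λ·B[:,0] = (+0.97742,-0.01357,+0.21088); r₂ = λ·B[:,1] = (-0.09839,+0.85394,+0.51098)
r₃ = r₁×r₂ = (-0.18702,-0.52019,+0.83332); SVD([r₁ r₂ r₃]) → R = UVᵀ:
  R  [+0.97742 -0.09839 -0.18702]
  R  [-0.01357 +0.85394 -0.52019]
  R  [+0.21088 +0.51098 +0.83332]
t = (+0.09057, -0.00683, +0.93399) m
tr R = 2.664685; θ = arccos((tr R − 1)/2) = 0.587476 rad = 33.660°
axis k = ((R−Rᵀ)₃₂, (R−Rᵀ)₁₃, (R−Rᵀ)₂₁) / (2 sinθ) = (+0.930216, -0.358949, +0.076509)
rvec = θ·k = (+0.546479, -0.210874, +0.044947)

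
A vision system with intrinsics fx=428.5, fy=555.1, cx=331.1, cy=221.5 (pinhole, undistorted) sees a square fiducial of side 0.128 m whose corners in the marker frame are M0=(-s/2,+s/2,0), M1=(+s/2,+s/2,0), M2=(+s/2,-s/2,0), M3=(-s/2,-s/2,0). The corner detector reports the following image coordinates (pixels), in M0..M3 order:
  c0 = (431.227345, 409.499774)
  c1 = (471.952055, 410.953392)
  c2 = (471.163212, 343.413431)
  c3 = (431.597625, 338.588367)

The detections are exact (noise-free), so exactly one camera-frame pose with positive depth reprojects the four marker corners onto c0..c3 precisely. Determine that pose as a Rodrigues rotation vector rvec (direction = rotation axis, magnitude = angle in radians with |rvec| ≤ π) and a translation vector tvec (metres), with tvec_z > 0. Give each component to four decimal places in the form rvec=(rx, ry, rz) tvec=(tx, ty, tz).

rvec=(-0.2260, -0.4483, 0.1184) tvec=(0.3000, 0.2943, 1.0633)

Intrinsics K: fx=428.5, fy=555.1, cx=331.1, cy=221.5
Marker side s = 0.128 m; corners in marker frame (Z=0):
  M0 = (-0.0640, +0.0640, 0)
  M1 = (+0.0640, +0.0640, 0)
  M2 = (+0.0640, -0.0640, 0)
  M3 = (-0.0640, -0.0640, 0)
Detected image corners:
  c0 = (431.227345, 409.499774) px
  c1 = (471.952055, 410.953392) px
  c2 = (471.163212, 343.413431) px
  c3 = (431.597625, 338.588367) px
Planar DLT: solve 8×8 A·h = b for H (H[2,2]=1):
  H  [+490.01209 -101.01426 +451.98558]
  H  [+171.51089 +455.00281 +375.14879]
  H  [+0.39081 -0.22761 +1.00000]
B = K⁻¹H; ‖b₁‖=0.940425, ‖b₂‖=0.940425; λ = 2/(‖b₁‖+‖b₂‖) = 1.063348, sign → tz>0 ⇒ λ=+1.063348
r₁ = λ·B[:,0] = (+0.89489,+0.16272,+0.41557); r₂ = λ·B[:,1] = (-0.06366,+0.96818,-0.24203)
r₃ = r₁×r₂ = (-0.44173,+0.19013,+0.87677); SVD([r₁ r₂ r₃]) → R = UVᵀ:
  R  [+0.89489 -0.06366 -0.44173]
  R  [+0.16272 +0.96818 +0.19013]
  R  [+0.41557 -0.24203 +0.87677]
t = (+0.29998, +0.29433, +1.06335) m
tr R = 2.739839; θ = arccos((tr R − 1)/2) = 0.515758 rad = 29.551°
axis k = ((R−Rᵀ)₃₂, (R−Rᵀ)₁₃, (R−Rᵀ)₂₁) / (2 sinθ) = (-0.438127, -0.869121, +0.229506)
rvec = θ·k = (-0.225967, -0.448256, +0.118370)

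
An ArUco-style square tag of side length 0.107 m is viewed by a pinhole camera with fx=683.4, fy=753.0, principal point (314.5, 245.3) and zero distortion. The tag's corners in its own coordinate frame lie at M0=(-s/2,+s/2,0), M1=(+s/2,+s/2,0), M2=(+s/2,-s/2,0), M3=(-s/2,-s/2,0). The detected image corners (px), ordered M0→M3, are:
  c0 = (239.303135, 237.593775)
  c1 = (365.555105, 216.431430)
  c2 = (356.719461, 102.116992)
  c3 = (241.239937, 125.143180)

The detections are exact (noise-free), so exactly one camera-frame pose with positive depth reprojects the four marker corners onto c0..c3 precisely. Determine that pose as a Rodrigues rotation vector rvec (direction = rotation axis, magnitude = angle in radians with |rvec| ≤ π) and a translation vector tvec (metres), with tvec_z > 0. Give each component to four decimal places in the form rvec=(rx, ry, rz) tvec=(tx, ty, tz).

rvec=(-0.4988, 0.2184, -0.0946) tvec=(-0.0128, -0.0603, 0.5872)

Intrinsics K: fx=683.4, fy=753.0, cx=314.5, cy=245.3
Marker side s = 0.107 m; corners in marker frame (Z=0):
  M0 = (-0.0535, +0.0535, 0)
  M1 = (+0.0535, +0.0535, 0)
  M2 = (+0.0535, -0.0535, 0)
  M3 = (-0.0535, -0.0535, 0)
Detected image corners:
  c0 = (239.303135, 237.593775) px
  c1 = (365.555105, 216.431430) px
  c2 = (356.719461, 102.116992) px
  c3 = (241.239937, 125.143180) px
Planar DLT: solve 8×8 A·h = b for H (H[2,2]=1):
  H  [+1032.88608 -216.38874 +299.61252]
  H  [-260.38733 +919.15866 +168.00787]
  H  [-0.31420 -0.82400 +1.00000]
B = K⁻¹H; ‖b₁‖=1.703021, ‖b₂‖=1.703021; λ = 2/(‖b₁‖+‖b₂‖) = 0.587192, sign → tz>0 ⇒ λ=+0.587192
r₁ = λ·B[:,0] = (+0.97238,-0.14295,-0.18450); r₂ = λ·B[:,1] = (+0.03674,+0.87438,-0.48385)
r₃ = r₁×r₂ = (+0.23048,+0.46370,+0.85549); SVD([r₁ r₂ r₃]) → R = UVᵀ:
  R  [+0.97238 +0.03674 +0.23048]
  R  [-0.14295 +0.87438 +0.46370]
  R  [-0.18450 -0.48385 +0.85549]
t = (-0.01279, -0.06027, +0.58719) m
tr R = 2.702249; θ = arccos((tr R − 1)/2) = 0.552672 rad = 31.666°
axis k = ((R−Rᵀ)₃₂, (R−Rᵀ)₁₃, (R−Rᵀ)₂₁) / (2 sinθ) = (-0.902491, +0.395247, -0.171144)
rvec = θ·k = (-0.498782, +0.218442, -0.094586)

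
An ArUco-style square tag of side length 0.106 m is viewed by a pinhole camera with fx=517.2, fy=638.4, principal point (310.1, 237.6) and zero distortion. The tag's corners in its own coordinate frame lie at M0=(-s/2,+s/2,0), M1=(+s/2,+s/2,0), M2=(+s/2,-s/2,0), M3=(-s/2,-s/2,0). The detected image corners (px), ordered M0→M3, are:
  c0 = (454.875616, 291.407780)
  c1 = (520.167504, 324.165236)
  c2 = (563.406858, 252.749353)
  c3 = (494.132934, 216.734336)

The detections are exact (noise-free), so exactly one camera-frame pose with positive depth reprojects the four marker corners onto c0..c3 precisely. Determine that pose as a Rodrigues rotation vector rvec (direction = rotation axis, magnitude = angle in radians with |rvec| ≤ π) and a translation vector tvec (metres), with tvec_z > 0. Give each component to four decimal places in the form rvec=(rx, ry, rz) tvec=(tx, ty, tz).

Intrinsics K: fx=517.2, fy=638.4, cx=310.1, cy=237.6
Marker side s = 0.106 m; corners in marker frame (Z=0):
  M0 = (-0.0530, +0.0530, 0)
  M1 = (+0.0530, +0.0530, 0)
  M2 = (+0.0530, -0.0530, 0)
  M3 = (-0.0530, -0.0530, 0)
Detected image corners:
  c0 = (454.875616, 291.407780) px
  c1 = (520.167504, 324.165236) px
  c2 = (563.406858, 252.749353) px
  c3 = (494.132934, 216.734336) px
Planar DLT: solve 8×8 A·h = b for H (H[2,2]=1):
  H  [+696.37414 -67.37264 +507.67178]
  H  [+357.11912 +860.83293 +272.60198]
  H  [+0.12252 +0.63345 +1.00000]
B = K⁻¹H; ‖b₁‖=1.378204, ‖b₂‖=1.378204; λ = 2/(‖b₁‖+‖b₂‖) = 0.725582, sign → tz>0 ⇒ λ=+0.725582
r₁ = λ·B[:,0] = (+0.92364,+0.37280,+0.08890); r₂ = λ·B[:,1] = (-0.37009,+0.80733,+0.45962)
r₃ = r₁×r₂ = (+0.09957,-0.45743,+0.88366); SVD([r₁ r₂ r₃]) → R = UVᵀ:
  R  [+0.92364 -0.37009 +0.09957]
  R  [+0.37280 +0.80733 -0.45743]
  R  [+0.08890 +0.45962 +0.88366]
t = (+0.27717, +0.03978, +0.72558) m
tr R = 2.614628; θ = arccos((tr R − 1)/2) = 0.631210 rad = 36.166°
axis k = ((R−Rᵀ)₃₂, (R−Rᵀ)₁₃, (R−Rᵀ)₂₁) / (2 sinθ) = (+0.776996, +0.009042, +0.629441)
rvec = θ·k = (+0.490448, +0.005708, +0.397310)

rvec=(0.4904, 0.0057, 0.3973) tvec=(0.2772, 0.0398, 0.7256)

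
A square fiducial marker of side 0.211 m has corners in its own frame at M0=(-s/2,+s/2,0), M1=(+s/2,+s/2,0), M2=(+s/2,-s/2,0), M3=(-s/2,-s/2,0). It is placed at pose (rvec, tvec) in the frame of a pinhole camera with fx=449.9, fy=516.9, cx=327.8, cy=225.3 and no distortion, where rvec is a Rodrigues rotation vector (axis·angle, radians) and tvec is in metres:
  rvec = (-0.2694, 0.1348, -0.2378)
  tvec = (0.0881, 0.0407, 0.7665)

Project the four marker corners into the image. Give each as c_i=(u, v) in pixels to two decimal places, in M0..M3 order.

Intrinsics K: fx=449.9, fy=516.9, cx=327.8, cy=225.3
Marker side s = 0.211 m; corners in marker frame (Z=0):
  M0 = (-0.1055, +0.1055, 0)
  M1 = (+0.1055, +0.1055, 0)
  M2 = (+0.1055, -0.1055, 0)
  M3 = (-0.1055, -0.1055, 0)
rvec = (-0.2694, 0.1348, -0.2378), |rvec| = θ = 0.38379 rad = 21.990°
Rodrigues: sinθ=0.37444, 1−cosθ=0.07275; R = I + sinθ·[k]× + (1−cosθ)·[k]×²:
    [+0.96310 +0.21407 +0.16316]
    [-0.24994 +0.93623 +0.24700]
    [-0.09987 -0.27867 +0.95518]
t = (0.0881, 0.0407, 0.7665) m
M0: Pc = R·M0+t = (+0.00908, +0.16584, +0.74764); u = 449.9·(+0.00908)/0.74764 + 327.8 = 333.2626, v = 516.9·(+0.16584)/0.74764 + 225.3 = 339.9585
M1: Pc = R·M1+t = (+0.21229, +0.11310, +0.72656); u = 449.9·(+0.21229)/0.72656 + 327.8 = 459.2540, v = 516.9·(+0.11310)/0.72656 + 225.3 = 305.7650
M2: Pc = R·M2+t = (+0.16712, -0.08444, +0.78536); u = 449.9·(+0.16712)/0.78536 + 327.8 = 423.5371, v = 516.9·(-0.08444)/0.78536 + 225.3 = 169.7240
M3: Pc = R·M3+t = (-0.03609, -0.03170, +0.80644); u = 449.9·(-0.03609)/0.80644 + 327.8 = 307.6653, v = 516.9·(-0.03170)/0.80644 + 225.3 = 204.9793

c0=(333.26, 339.96) c1=(459.25, 305.77) c2=(423.54, 169.72) c3=(307.67, 204.98)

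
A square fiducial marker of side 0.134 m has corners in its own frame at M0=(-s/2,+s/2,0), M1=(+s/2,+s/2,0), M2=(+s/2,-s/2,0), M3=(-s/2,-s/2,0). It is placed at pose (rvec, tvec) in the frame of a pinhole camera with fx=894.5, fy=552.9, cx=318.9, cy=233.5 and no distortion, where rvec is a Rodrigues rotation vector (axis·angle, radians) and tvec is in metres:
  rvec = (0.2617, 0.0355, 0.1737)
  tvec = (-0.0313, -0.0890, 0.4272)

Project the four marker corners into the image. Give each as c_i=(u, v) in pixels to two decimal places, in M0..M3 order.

c0=(101.25, 187.54) c1=(366.30, 216.65) c2=(419.07, 42.90) c3=(131.28, 12.01)

Intrinsics K: fx=894.5, fy=552.9, cx=318.9, cy=233.5
Marker side s = 0.134 m; corners in marker frame (Z=0):
  M0 = (-0.0670, +0.0670, 0)
  M1 = (+0.0670, +0.0670, 0)
  M2 = (+0.0670, -0.0670, 0)
  M3 = (-0.0670, -0.0670, 0)
rvec = (0.2617, 0.0355, 0.1737), |rvec| = θ = 0.31610 rad = 18.111°
Rodrigues: sinθ=0.31086, 1−cosθ=0.04954; R = I + sinθ·[k]× + (1−cosθ)·[k]×²:
    [+0.98441 -0.16622 +0.05745]
    [+0.17543 +0.95108 -0.25431]
    [-0.01237 +0.26042 +0.96542]
t = (-0.0313, -0.0890, 0.4272) m
M0: Pc = R·M0+t = (-0.10839, -0.03703, +0.44548); u = 894.5·(-0.10839)/0.44548 + 318.9 = 101.2529, v = 552.9·(-0.03703)/0.44548 + 233.5 = 187.5389
M1: Pc = R·M1+t = (+0.02352, -0.01352, +0.44382); u = 894.5·(+0.02352)/0.44382 + 318.9 = 366.3023, v = 552.9·(-0.01352)/0.44382 + 233.5 = 216.6522
M2: Pc = R·M2+t = (+0.04579, -0.14097, +0.40892); u = 894.5·(+0.04579)/0.40892 + 318.9 = 419.0683, v = 552.9·(-0.14097)/0.40892 + 233.5 = 42.8979
M3: Pc = R·M3+t = (-0.08612, -0.16448, +0.41058); u = 894.5·(-0.08612)/0.41058 + 318.9 = 131.2785, v = 552.9·(-0.16448)/0.41058 + 233.5 = 12.0117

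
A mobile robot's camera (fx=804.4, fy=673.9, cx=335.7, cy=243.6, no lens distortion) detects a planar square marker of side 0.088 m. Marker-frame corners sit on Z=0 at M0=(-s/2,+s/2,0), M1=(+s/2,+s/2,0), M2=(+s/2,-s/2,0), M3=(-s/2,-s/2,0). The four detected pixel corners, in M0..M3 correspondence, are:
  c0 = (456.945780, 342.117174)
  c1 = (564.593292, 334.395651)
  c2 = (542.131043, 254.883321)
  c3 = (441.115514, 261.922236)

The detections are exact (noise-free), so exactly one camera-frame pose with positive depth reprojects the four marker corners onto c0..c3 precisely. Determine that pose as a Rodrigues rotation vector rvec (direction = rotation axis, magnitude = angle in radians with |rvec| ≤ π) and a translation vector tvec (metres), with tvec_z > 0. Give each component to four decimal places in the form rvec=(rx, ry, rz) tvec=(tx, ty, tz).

Intrinsics K: fx=804.4, fy=673.9, cx=335.7, cy=243.6
Marker side s = 0.088 m; corners in marker frame (Z=0):
  M0 = (-0.0440, +0.0440, 0)
  M1 = (+0.0440, +0.0440, 0)
  M2 = (+0.0440, -0.0440, 0)
  M3 = (-0.0440, -0.0440, 0)
Detected image corners:
  c0 = (456.945780, 342.117174) px
  c1 = (564.593292, 334.395651) px
  c2 = (542.131043, 254.883321) px
  c3 = (441.115514, 261.922236) px
Planar DLT: solve 8×8 A·h = b for H (H[2,2]=1):
  H  [+1199.35042 -147.16403 +500.95840]
  H  [-74.83024 +690.29000 +297.04611]
  H  [+0.02987 -0.72783 +1.00000]
B = K⁻¹H; ‖b₁‖=1.483833, ‖b₂‖=1.483833; λ = 2/(‖b₁‖+‖b₂‖) = 0.673930, sign → tz>0 ⇒ λ=+0.673930
r₁ = λ·B[:,0] = (+0.99642,-0.08211,+0.02013); r₂ = λ·B[:,1] = (+0.08141,+0.86763,-0.49051)
r₃ = r₁×r₂ = (+0.02281,+0.49039,+0.87121); SVD([r₁ r₂ r₃]) → R = UVᵀ:
  R  [+0.99642 +0.08141 +0.02281]
  R  [-0.08211 +0.86763 +0.49039]
  R  [+0.02013 -0.49051 +0.87121]
t = (+0.13845, +0.05345, +0.67393) m
tr R = 2.735253; θ = arccos((tr R − 1)/2) = 0.520387 rad = 29.816°
axis k = ((R−Rᵀ)₃₂, (R−Rᵀ)₁₃, (R−Rᵀ)₂₁) / (2 sinθ) = (-0.986384, +0.002692, -0.164434)
rvec = θ·k = (-0.513302, +0.001401, -0.085569)

rvec=(-0.5133, 0.0014, -0.0856) tvec=(0.1385, 0.0534, 0.6739)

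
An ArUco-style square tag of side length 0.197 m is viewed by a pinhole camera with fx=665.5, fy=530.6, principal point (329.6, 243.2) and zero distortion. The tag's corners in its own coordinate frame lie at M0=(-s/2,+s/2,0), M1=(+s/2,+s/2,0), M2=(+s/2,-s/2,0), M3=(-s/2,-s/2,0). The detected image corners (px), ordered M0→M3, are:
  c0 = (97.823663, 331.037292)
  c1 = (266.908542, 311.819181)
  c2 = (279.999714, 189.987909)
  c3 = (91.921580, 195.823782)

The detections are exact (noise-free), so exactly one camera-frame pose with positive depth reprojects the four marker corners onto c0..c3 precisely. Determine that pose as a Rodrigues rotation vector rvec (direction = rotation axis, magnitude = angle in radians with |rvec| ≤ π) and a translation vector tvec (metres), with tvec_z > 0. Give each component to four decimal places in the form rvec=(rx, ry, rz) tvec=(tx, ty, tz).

rvec=(0.4356, -0.4517, 0.0173) tvec=(-0.1545, 0.0236, 0.7321)

Intrinsics K: fx=665.5, fy=530.6, cx=329.6, cy=243.2
Marker side s = 0.197 m; corners in marker frame (Z=0):
  M0 = (-0.0985, +0.0985, 0)
  M1 = (+0.0985, +0.0985, 0)
  M2 = (+0.0985, -0.0985, 0)
  M3 = (-0.0985, -0.0985, 0)
Detected image corners:
  c0 = (97.823663, 331.037292) px
  c1 = (266.908542, 311.819181) px
  c2 = (279.999714, 189.987909) px
  c3 = (91.921580, 195.823782) px
Planar DLT: solve 8×8 A·h = b for H (H[2,2]=1):
  H  [+1011.12634 +80.57315 +189.18723]
  H  [+84.31706 +792.30317 +260.29926]
  H  [+0.58231 +0.55160 +1.00000]
B = K⁻¹H; ‖b₁‖=1.366010, ‖b₂‖=1.366010; λ = 2/(‖b₁‖+‖b₂‖) = 0.732059, sign → tz>0 ⇒ λ=+0.732059
r₁ = λ·B[:,0] = (+0.90113,-0.07906,+0.42629); r₂ = λ·B[:,1] = (-0.11136,+0.90804,+0.40380)
r₃ = r₁×r₂ = (-0.41901,-0.41135,+0.80946); SVD([r₁ r₂ r₃]) → R = UVᵀ:
  R  [+0.90113 -0.11136 -0.41901]
  R  [-0.07906 +0.90804 -0.41135]
  R  [+0.42629 +0.40380 +0.80946]
t = (-0.15446, +0.02359, +0.73206) m
tr R = 2.618628; θ = arccos((tr R − 1)/2) = 0.627813 rad = 35.971°
axis k = ((R−Rᵀ)₃₂, (R−Rᵀ)₁₃, (R−Rᵀ)₂₁) / (2 sinθ) = (+0.693894, -0.719552, +0.027497)
rvec = θ·k = (+0.435636, -0.451744, +0.017263)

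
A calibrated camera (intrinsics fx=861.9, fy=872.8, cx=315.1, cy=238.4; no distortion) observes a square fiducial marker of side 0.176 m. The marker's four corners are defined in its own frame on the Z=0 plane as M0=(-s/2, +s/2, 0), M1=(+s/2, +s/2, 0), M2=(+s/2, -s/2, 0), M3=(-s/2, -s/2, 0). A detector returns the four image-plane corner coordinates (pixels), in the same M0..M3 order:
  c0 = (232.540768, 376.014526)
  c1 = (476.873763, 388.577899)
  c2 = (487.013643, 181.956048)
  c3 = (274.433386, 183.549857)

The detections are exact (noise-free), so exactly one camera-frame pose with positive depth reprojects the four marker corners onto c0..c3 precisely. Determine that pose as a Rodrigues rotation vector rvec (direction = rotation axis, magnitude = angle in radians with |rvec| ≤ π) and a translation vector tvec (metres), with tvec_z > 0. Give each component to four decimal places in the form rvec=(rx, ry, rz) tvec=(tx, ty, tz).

rvec=(-0.5979, 0.2420, 0.0842) tvec=(0.0379, 0.0276, 0.6564)

Intrinsics K: fx=861.9, fy=872.8, cx=315.1, cy=238.4
Marker side s = 0.176 m; corners in marker frame (Z=0):
  M0 = (-0.0880, +0.0880, 0)
  M1 = (+0.0880, +0.0880, 0)
  M2 = (+0.0880, -0.0880, 0)
  M3 = (-0.0880, -0.0880, 0)
Detected image corners:
  c0 = (232.540768, 376.014526) px
  c1 = (476.873763, 388.577899) px
  c2 = (487.013643, 181.956048) px
  c3 = (274.433386, 183.549857) px
Planar DLT: solve 8×8 A·h = b for H (H[2,2]=1):
  H  [+1151.62492 -457.14592 +364.84697]
  H  [-79.20529 +897.07894 +275.11914]
  H  [-0.38022 -0.83300 +1.00000]
B = K⁻¹H; ‖b₁‖=1.523418, ‖b₂‖=1.523418; λ = 2/(‖b₁‖+‖b₂‖) = 0.656419, sign → tz>0 ⇒ λ=+0.656419
r₁ = λ·B[:,0] = (+0.96832,+0.00860,-0.24958); r₂ = λ·B[:,1] = (-0.14826,+0.82403,-0.54680)
r₃ = r₁×r₂ = (+0.20096,+0.56648,+0.79920); SVD([r₁ r₂ r₃]) → R = UVᵀ:
  R  [+0.96832 -0.14826 +0.20096]
  R  [+0.00860 +0.82403 +0.56648]
  R  [-0.24958 -0.54680 +0.79920]
t = (+0.03789, +0.02762, +0.65642) m
tr R = 2.591549; θ = arccos((tr R − 1)/2) = 0.650511 rad = 37.272°
axis k = ((R−Rᵀ)₃₂, (R−Rᵀ)₁₃, (R−Rᵀ)₂₁) / (2 sinθ) = (-0.919161, +0.371983, +0.129509)
rvec = θ·k = (-0.597924, +0.241979, +0.084247)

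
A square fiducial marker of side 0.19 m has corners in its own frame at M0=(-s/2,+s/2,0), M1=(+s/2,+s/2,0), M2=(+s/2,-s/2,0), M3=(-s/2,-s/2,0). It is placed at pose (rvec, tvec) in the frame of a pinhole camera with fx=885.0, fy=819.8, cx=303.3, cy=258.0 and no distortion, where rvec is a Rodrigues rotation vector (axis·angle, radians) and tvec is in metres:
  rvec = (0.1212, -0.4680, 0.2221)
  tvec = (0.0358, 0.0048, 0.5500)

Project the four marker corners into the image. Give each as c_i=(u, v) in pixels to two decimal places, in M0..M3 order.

c0=(183.29, 384.91) c1=(444.36, 414.25) c2=(515.86, 160.68) c3=(260.83, 86.38)

Intrinsics K: fx=885.0, fy=819.8, cx=303.3, cy=258.0
Marker side s = 0.19 m; corners in marker frame (Z=0):
  M0 = (-0.0950, +0.0950, 0)
  M1 = (+0.0950, +0.0950, 0)
  M2 = (+0.0950, -0.0950, 0)
  M3 = (-0.0950, -0.0950, 0)
rvec = (0.1212, -0.4680, 0.2221), |rvec| = θ = 0.53202 rad = 30.482°
Rodrigues: sinθ=0.50727, 1−cosθ=0.13821; R = I + sinθ·[k]× + (1−cosθ)·[k]×²:
    [+0.86896 -0.23947 -0.43309]
    [+0.18407 +0.96874 -0.16632]
    [+0.45938 +0.06481 +0.88587]
t = (0.0358, 0.0048, 0.5500) m
M0: Pc = R·M0+t = (-0.06950, +0.07934, +0.51252); u = 885.0·(-0.06950)/0.51252 + 303.3 = 183.2881, v = 819.8·(+0.07934)/0.51252 + 258.0 = 384.9146
M1: Pc = R·M1+t = (+0.09560, +0.11432, +0.59980); u = 885.0·(+0.09560)/0.59980 + 303.3 = 444.3600, v = 819.8·(+0.11432)/0.59980 + 258.0 = 414.2479
M2: Pc = R·M2+t = (+0.14110, -0.06974, +0.58748); u = 885.0·(+0.14110)/0.58748 + 303.3 = 515.8572, v = 819.8·(-0.06974)/0.58748 + 258.0 = 160.6772
M3: Pc = R·M3+t = (-0.02400, -0.10472, +0.50020); u = 885.0·(-0.02400)/0.50020 + 303.3 = 260.8343, v = 819.8·(-0.10472)/0.50020 + 258.0 = 86.3755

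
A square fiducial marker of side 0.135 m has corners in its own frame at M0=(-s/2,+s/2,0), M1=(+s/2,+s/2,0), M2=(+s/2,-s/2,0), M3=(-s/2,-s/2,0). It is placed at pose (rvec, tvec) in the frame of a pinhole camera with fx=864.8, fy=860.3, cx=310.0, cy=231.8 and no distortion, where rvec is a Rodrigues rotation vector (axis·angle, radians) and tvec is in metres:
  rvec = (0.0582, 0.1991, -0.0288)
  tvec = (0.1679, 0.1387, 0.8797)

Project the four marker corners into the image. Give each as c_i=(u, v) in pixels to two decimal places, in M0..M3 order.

Intrinsics K: fx=864.8, fy=860.3, cx=310.0, cy=231.8
Marker side s = 0.135 m; corners in marker frame (Z=0):
  M0 = (-0.0675, +0.0675, 0)
  M1 = (+0.0675, +0.0675, 0)
  M2 = (+0.0675, -0.0675, 0)
  M3 = (-0.0675, -0.0675, 0)
rvec = (0.0582, 0.1991, -0.0288), |rvec| = θ = 0.20942 rad = 11.999°
Rodrigues: sinθ=0.20789, 1−cosθ=0.02185; R = I + sinθ·[k]× + (1−cosθ)·[k]×²:
    [+0.97984 +0.03436 +0.19681]
    [-0.02282 +0.99790 -0.06063]
    [-0.19848 +0.05492 +0.97856]
t = (0.1679, 0.1387, 0.8797) m
M0: Pc = R·M0+t = (+0.10408, +0.20760, +0.89680); u = 864.8·(+0.10408)/0.89680 + 310.0 = 410.3660, v = 860.3·(+0.20760)/0.89680 + 231.8 = 430.9480
M1: Pc = R·M1+t = (+0.23636, +0.20452, +0.87001); u = 864.8·(+0.23636)/0.87001 + 310.0 = 544.9433, v = 860.3·(+0.20452)/0.87001 + 231.8 = 434.0356
M2: Pc = R·M2+t = (+0.23172, +0.06980, +0.86260); u = 864.8·(+0.23172)/0.86260 + 310.0 = 542.3119, v = 860.3·(+0.06980)/0.86260 + 231.8 = 301.4159
M3: Pc = R·M3+t = (+0.09944, +0.07288, +0.88939); u = 864.8·(+0.09944)/0.88939 + 310.0 = 406.6920, v = 860.3·(+0.07288)/0.88939 + 231.8 = 302.2981

c0=(410.37, 430.95) c1=(544.94, 434.04) c2=(542.31, 301.42) c3=(406.69, 302.30)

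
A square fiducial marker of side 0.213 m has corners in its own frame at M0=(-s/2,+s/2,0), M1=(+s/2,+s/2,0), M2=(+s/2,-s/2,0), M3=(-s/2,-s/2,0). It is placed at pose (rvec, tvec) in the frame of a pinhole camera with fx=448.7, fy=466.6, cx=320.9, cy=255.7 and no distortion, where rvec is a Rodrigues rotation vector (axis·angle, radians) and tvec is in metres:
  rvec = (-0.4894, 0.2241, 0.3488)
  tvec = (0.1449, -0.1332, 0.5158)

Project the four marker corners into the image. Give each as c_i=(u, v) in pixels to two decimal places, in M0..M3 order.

Intrinsics K: fx=448.7, fy=466.6, cx=320.9, cy=255.7
Marker side s = 0.213 m; corners in marker frame (Z=0):
  M0 = (-0.1065, +0.1065, 0)
  M1 = (+0.1065, +0.1065, 0)
  M2 = (+0.1065, -0.1065, 0)
  M3 = (-0.1065, -0.1065, 0)
rvec = (-0.4894, 0.2241, 0.3488), |rvec| = θ = 0.64140 rad = 36.750°
Rodrigues: sinθ=0.59832, 1−cosθ=0.19874; R = I + sinθ·[k]× + (1−cosθ)·[k]×²:
    [+0.91697 -0.37835 +0.12658]
    [+0.27239 +0.82552 +0.49429]
    [-0.29151 -0.41877 +0.86003]
t = (0.1449, -0.1332, 0.5158) m
M0: Pc = R·M0+t = (+0.00695, -0.07429, +0.50225); u = 448.7·(+0.00695)/0.50225 + 320.9 = 327.1077, v = 466.6·(-0.07429)/0.50225 + 255.7 = 186.6814
M1: Pc = R·M1+t = (+0.20226, -0.01627, +0.44016); u = 448.7·(+0.20226)/0.44016 + 320.9 = 527.0885, v = 466.6·(-0.01627)/0.44016 + 255.7 = 238.4496
M2: Pc = R·M2+t = (+0.28285, -0.19211, +0.52935); u = 448.7·(+0.28285)/0.52935 + 320.9 = 560.6561, v = 466.6·(-0.19211)/0.52935 + 255.7 = 86.3652
M3: Pc = R·M3+t = (+0.08754, -0.25013, +0.59144); u = 448.7·(+0.08754)/0.59144 + 320.9 = 387.3107, v = 466.6·(-0.25013)/0.59144 + 255.7 = 58.3707

c0=(327.11, 186.68) c1=(527.09, 238.45) c2=(560.66, 86.37) c3=(387.31, 58.37)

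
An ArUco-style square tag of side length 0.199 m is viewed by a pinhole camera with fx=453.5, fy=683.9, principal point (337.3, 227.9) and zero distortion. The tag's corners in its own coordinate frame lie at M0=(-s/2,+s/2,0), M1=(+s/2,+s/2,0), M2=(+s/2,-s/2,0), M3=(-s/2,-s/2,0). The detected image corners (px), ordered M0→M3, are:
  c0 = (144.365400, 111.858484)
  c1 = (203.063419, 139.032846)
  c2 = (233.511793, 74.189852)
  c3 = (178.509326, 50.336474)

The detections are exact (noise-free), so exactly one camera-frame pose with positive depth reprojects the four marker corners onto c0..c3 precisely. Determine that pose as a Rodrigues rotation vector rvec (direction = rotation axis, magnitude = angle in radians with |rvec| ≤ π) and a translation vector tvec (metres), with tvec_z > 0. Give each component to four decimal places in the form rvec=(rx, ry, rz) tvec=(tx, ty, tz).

rvec=(-0.6085, 0.0582, 0.3395) tvec=(-0.4607, -0.2811, 1.4200)

Intrinsics K: fx=453.5, fy=683.9, cx=337.3, cy=227.9
Marker side s = 0.199 m; corners in marker frame (Z=0):
  M0 = (-0.0995, +0.0995, 0)
  M1 = (+0.0995, +0.0995, 0)
  M2 = (+0.0995, -0.0995, 0)
  M3 = (-0.0995, -0.0995, 0)
Detected image corners:
  c0 = (144.365400, 111.858484) px
  c1 = (203.063419, 139.032846) px
  c2 = (233.511793, 74.189852) px
  c3 = (178.509326, 50.336474) px
Planar DLT: solve 8×8 A·h = b for H (H[2,2]=1):
  H  [+264.90188 -236.01190 +190.18132]
  H  [+117.79454 +281.01810 +92.49906]
  H  [-0.10755 -0.38776 +1.00000]
B = K⁻¹H; ‖b₁‖=0.704214, ‖b₂‖=0.704214; λ = 2/(‖b₁‖+‖b₂‖) = 1.420022, sign → tz>0 ⇒ λ=+1.420022
r₁ = λ·B[:,0] = (+0.94306,+0.29548,-0.15272); r₂ = λ·B[:,1] = (-0.32948,+0.76698,-0.55062)
r₃ = r₁×r₂ = (-0.04556,+0.56959,+0.82067); SVD([r₁ r₂ r₃]) → R = UVᵀ:
  R  [+0.94306 -0.32948 -0.04556]
  R  [+0.29548 +0.76698 +0.56959]
  R  [-0.15272 -0.55062 +0.82067]
t = (-0.46067, -0.28114, +1.42002) m
tr R = 2.530711; θ = arccos((tr R − 1)/2) = 0.699203 rad = 40.061°
axis k = ((R−Rᵀ)₃₂, (R−Rᵀ)₁₃, (R−Rᵀ)₂₁) / (2 sinθ) = (-0.870260, +0.083250, +0.485507)
rvec = θ·k = (-0.608488, +0.058209, +0.339468)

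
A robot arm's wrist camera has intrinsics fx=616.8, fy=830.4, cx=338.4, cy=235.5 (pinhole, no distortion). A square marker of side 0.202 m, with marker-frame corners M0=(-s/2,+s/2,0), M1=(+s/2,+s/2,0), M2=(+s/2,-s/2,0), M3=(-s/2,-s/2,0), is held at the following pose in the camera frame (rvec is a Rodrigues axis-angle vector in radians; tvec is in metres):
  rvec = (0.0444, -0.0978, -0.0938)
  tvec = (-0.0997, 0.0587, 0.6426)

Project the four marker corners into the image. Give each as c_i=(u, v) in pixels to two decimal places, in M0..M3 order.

c0=(154.15, 455.26) c1=(347.41, 424.40) c2=(329.97, 169.54) c3=(133.14, 193.06)

Intrinsics K: fx=616.8, fy=830.4, cx=338.4, cy=235.5
Marker side s = 0.202 m; corners in marker frame (Z=0):
  M0 = (-0.1010, +0.1010, 0)
  M1 = (+0.1010, +0.1010, 0)
  M2 = (+0.1010, -0.1010, 0)
  M3 = (-0.1010, -0.1010, 0)
rvec = (0.0444, -0.0978, -0.0938), |rvec| = θ = 0.14260 rad = 8.170°
Rodrigues: sinθ=0.14212, 1−cosθ=0.01015; R = I + sinθ·[k]× + (1−cosθ)·[k]×²:
    [+0.99083 +0.09131 -0.09955]
    [-0.09565 +0.99462 -0.03967]
    [+0.09539 +0.04883 +0.99424]
t = (-0.0997, 0.0587, 0.6426) m
M0: Pc = R·M0+t = (-0.19055, +0.16882, +0.63790); u = 616.8·(-0.19055)/0.63790 + 338.4 = 154.1507, v = 830.4·(+0.16882)/0.63790 + 235.5 = 455.2630
M1: Pc = R·M1+t = (+0.00960, +0.14950, +0.65717); u = 616.8·(+0.00960)/0.65717 + 338.4 = 347.4075, v = 830.4·(+0.14950)/0.65717 + 235.5 = 424.4048
M2: Pc = R·M2+t = (-0.00885, -0.05142, +0.64730); u = 616.8·(-0.00885)/0.64730 + 338.4 = 329.9684, v = 830.4·(-0.05142)/0.64730 + 235.5 = 169.5382
M3: Pc = R·M3+t = (-0.20900, -0.03210, +0.62803); u = 616.8·(-0.20900)/0.62803 + 338.4 = 133.1414, v = 830.4·(-0.03210)/0.62803 + 235.5 = 193.0614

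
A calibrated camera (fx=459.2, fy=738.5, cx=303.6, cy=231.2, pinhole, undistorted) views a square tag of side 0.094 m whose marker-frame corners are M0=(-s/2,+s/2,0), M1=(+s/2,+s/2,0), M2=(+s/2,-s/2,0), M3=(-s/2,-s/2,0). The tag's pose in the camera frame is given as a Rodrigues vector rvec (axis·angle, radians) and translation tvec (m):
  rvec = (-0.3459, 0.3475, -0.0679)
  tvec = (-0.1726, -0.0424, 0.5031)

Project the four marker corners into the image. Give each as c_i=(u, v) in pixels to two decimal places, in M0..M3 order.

c0=(105.67, 242.33) c1=(178.84, 224.80) c2=(186.29, 95.88) c3=(117.12, 119.66)

Intrinsics K: fx=459.2, fy=738.5, cx=303.6, cy=231.2
Marker side s = 0.094 m; corners in marker frame (Z=0):
  M0 = (-0.0470, +0.0470, 0)
  M1 = (+0.0470, +0.0470, 0)
  M2 = (+0.0470, -0.0470, 0)
  M3 = (-0.0470, -0.0470, 0)
rvec = (-0.3459, 0.3475, -0.0679), |rvec| = θ = 0.49499 rad = 28.361°
Rodrigues: sinθ=0.47502, 1−cosθ=0.12003; R = I + sinθ·[k]× + (1−cosθ)·[k]×²:
    [+0.93859 +0.00628 +0.34499]
    [-0.12404 +0.93913 +0.32039]
    [-0.32198 -0.34351 +0.88223]
t = (-0.1726, -0.0424, 0.5031) m
M0: Pc = R·M0+t = (-0.21642, +0.00757, +0.50209); u = 459.2·(-0.21642)/0.50209 + 303.6 = 105.6679, v = 738.5·(+0.00757)/0.50209 + 231.2 = 242.3332
M1: Pc = R·M1+t = (-0.12819, -0.00409, +0.47182); u = 459.2·(-0.12819)/0.47182 + 303.6 = 178.8380, v = 738.5·(-0.00409)/0.47182 + 231.2 = 224.7968
M2: Pc = R·M2+t = (-0.12878, -0.09237, +0.50411); u = 459.2·(-0.12878)/0.50411 + 303.6 = 186.2918, v = 738.5·(-0.09237)/0.50411 + 231.2 = 95.8836
M3: Pc = R·M3+t = (-0.21701, -0.08071, +0.53438); u = 459.2·(-0.21701)/0.53438 + 303.6 = 117.1207, v = 738.5·(-0.08071)/0.53438 + 231.2 = 119.6616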